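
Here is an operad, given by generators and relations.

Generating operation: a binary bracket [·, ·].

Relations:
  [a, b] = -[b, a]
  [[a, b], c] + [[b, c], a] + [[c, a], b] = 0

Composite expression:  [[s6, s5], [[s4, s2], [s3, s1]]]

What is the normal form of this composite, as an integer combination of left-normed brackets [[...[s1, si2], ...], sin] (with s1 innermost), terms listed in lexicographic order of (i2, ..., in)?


-[[[[[s1, s3], s2], s4], s5], s6] + [[[[[s1, s3], s2], s4], s6], s5] + [[[[[s1, s3], s4], s2], s5], s6] - [[[[[s1, s3], s4], s2], s6], s5]

A multilinear Lie element is pinned by s1-initial words (s1 innermost).
Composite bracket: [[s6, s5], [[s4, s2], [s3, s1]]]
Under [a, b] = ab - ba we get 32 signed associative words (2^5 = 32).
The s1-initial words carry the normal form:
  word s1s3s2s4s5s6 has sign -1, contributing -[[[[[s1, s3], s2], s4], s5], s6]
  word s1s3s2s4s6s5 has sign +1, contributing +[[[[[s1, s3], s2], s4], s6], s5]
  word s1s3s4s2s5s6 has sign +1, contributing +[[[[[s1, s3], s4], s2], s5], s6]
  word s1s3s4s2s6s5 has sign -1, contributing -[[[[[s1, s3], s4], s2], s6], s5]


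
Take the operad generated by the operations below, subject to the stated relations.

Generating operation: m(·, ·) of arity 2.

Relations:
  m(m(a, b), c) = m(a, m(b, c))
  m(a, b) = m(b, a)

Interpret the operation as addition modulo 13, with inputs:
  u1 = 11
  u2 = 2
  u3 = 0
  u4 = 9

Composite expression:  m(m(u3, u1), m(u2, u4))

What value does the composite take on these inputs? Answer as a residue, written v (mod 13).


m(u3, u1) = 11
m(u2, u4) = 11
m(m(u3, u1), m(u2, u4)) = 9

9 (mod 13)


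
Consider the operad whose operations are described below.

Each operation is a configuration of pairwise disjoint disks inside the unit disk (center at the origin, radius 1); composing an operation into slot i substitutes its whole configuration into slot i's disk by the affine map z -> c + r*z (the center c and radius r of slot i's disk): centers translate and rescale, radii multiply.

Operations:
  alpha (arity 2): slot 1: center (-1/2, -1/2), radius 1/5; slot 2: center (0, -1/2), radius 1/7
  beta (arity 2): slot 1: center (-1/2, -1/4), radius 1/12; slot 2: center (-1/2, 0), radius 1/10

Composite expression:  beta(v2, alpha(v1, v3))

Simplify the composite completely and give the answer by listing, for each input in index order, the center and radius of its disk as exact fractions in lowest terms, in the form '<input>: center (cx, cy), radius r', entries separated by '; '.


v1: center (-11/20, -1/20), radius 1/50; v2: center (-1/2, -1/4), radius 1/12; v3: center (-1/2, -1/20), radius 1/70


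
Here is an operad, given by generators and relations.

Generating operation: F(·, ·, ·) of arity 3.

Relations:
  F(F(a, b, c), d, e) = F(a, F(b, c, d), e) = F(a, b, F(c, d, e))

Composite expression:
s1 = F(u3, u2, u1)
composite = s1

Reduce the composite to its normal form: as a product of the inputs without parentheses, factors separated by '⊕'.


u3 ⊕ u2 ⊕ u1


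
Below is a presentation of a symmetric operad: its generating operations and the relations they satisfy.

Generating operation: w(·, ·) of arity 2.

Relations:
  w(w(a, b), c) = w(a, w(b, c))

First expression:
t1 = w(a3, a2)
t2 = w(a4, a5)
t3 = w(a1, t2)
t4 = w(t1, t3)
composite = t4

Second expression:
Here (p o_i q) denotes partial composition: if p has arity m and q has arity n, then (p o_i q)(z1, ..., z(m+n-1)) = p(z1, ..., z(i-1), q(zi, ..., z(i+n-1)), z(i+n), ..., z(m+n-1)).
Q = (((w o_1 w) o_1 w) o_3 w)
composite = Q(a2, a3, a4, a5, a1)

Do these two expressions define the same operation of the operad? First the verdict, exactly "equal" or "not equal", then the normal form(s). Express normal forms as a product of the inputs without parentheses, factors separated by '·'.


not equal; the first gives a3 · a2 · a1 · a4 · a5 and the second a2 · a3 · a4 · a5 · a1


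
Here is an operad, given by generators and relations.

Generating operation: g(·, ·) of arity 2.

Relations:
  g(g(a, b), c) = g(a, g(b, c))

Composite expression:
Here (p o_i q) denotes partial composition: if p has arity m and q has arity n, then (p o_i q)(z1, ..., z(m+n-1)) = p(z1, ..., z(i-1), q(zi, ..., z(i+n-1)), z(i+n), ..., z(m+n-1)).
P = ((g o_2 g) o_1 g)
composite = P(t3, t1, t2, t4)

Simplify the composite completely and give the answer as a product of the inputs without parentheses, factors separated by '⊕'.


t3 ⊕ t1 ⊕ t2 ⊕ t4

Associativity of g dissolves the nesting; only the t-input order survives.
g(t3, t1) unparenthesizes to t3 ⊕ t1
g(t2, t4) unparenthesizes to t2 ⊕ t4
g(g(t3, t1), g(t2, t4)) unparenthesizes to t3 ⊕ t1 ⊕ t2 ⊕ t4


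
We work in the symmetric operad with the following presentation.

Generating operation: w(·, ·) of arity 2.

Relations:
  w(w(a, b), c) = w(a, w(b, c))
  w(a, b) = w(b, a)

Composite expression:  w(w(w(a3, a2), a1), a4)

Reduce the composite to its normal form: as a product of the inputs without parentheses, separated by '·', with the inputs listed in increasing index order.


a1 · a2 · a3 · a4

Any arrangement under w is one operation, so sort the a-inputs.
w(a3, a2) flattens to a3 · a2
w(w(a3, a2), a1) flattens to a3 · a2 · a1
w(w(w(a3, a2), a1), a4) flattens to a3 · a2 · a1 · a4
the factors in increasing index order: a1 · a2 · a3 · a4


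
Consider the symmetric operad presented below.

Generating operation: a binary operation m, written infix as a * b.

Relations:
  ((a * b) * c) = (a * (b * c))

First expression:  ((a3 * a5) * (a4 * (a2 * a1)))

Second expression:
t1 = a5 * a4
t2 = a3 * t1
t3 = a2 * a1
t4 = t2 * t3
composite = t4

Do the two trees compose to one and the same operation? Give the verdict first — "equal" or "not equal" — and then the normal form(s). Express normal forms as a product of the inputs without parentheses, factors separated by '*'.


equal — both sides give a3 * a5 * a4 * a2 * a1

Reducing the first expression gives a3 * a5 * a4 * a2 * a1
Reducing the second expression gives a3 * a5 * a4 * a2 * a1
The normal forms match — equal.


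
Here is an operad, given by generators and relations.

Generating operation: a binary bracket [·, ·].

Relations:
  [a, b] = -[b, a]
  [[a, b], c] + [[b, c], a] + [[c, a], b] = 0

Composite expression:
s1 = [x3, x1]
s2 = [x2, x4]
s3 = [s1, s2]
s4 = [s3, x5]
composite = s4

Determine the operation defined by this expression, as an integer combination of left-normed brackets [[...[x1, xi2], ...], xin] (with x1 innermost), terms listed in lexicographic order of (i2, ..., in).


-[[[[x1, x3], x2], x4], x5] + [[[[x1, x3], x4], x2], x5]


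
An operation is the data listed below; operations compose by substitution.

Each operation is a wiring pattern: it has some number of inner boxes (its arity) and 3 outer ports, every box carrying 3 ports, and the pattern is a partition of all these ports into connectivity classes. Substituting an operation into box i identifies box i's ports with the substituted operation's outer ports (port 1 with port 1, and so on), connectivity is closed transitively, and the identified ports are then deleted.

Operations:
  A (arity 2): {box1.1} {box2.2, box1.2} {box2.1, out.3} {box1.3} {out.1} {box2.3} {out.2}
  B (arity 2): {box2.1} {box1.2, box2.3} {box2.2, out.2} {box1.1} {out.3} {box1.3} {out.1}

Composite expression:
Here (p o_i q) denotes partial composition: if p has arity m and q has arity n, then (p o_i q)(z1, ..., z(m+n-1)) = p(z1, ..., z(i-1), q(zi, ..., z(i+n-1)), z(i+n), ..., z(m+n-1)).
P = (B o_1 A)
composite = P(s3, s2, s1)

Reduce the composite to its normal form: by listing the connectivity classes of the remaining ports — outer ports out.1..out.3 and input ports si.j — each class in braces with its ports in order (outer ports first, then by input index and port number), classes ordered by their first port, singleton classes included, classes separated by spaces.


{out.1} {out.2, s1.2} {out.3} {s1.1} {s1.3} {s2.1} {s2.2, s3.2} {s2.3} {s3.1} {s3.3}

After gluing at B, chains via deleted ports link the s-ports.
after A, the pattern on (s3, s2) reads {out.1} {out.2} {out.3, s2.1} {s2.2, s3.2} {s2.3} {s3.1} {s3.3} (out.j = its outer ports)
after B, the pattern on (s3, s2, s1) reads {out.1} {out.2, s1.2} {out.3} {s1.1} {s1.3} {s2.1} {s2.2, s3.2} {s2.3} {s3.1} {s3.3} (out.j = its outer ports)


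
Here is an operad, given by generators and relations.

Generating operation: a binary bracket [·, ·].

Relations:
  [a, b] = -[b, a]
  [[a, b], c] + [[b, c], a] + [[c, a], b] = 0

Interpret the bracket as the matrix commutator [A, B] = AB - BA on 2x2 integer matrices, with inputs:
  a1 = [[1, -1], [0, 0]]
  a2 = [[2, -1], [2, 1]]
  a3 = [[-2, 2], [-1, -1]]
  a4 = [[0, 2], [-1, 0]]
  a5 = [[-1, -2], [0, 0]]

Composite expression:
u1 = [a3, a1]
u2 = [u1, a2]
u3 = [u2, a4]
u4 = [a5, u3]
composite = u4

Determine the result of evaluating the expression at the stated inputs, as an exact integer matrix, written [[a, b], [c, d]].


[[12, -24], [-6, -12]]

[a3, a1] = [[-1, -1], [-1, 1]]
[[a3, a1], a2] = [[-3, 3], [3, 3]]
[[[a3, a1], a2], a4] = [[-9, -12], [-6, 9]]
[a5, [[[a3, a1], a2], a4]] = [[12, -24], [-6, -12]]


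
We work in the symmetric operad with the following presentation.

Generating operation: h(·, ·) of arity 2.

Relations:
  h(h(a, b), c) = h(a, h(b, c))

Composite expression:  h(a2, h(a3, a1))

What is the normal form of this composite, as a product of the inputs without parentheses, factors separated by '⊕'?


a2 ⊕ a3 ⊕ a1

Key point: h is associative — brackets drop, the a-order remains.
h(a3, a1) spells out as a3 ⊕ a1
h(a2, h(a3, a1)) spells out as a2 ⊕ a3 ⊕ a1


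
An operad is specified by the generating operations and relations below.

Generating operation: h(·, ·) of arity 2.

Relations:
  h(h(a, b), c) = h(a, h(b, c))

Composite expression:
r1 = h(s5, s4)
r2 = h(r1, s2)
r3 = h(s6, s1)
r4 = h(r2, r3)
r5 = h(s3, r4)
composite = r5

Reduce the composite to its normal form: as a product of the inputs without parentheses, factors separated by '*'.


s3 * s5 * s4 * s2 * s6 * s1

Associativity of h dissolves the nesting; only the s-input order survives.
h(s5, s4) linearizes to s5 * s4
h(h(s5, s4), s2) linearizes to s5 * s4 * s2
h(s6, s1) linearizes to s6 * s1
h(h(h(s5, s4), s2), h(s6, s1)) linearizes to s5 * s4 * s2 * s6 * s1
h(s3, h(h(h(s5, s4), s2), h(s6, s1))) linearizes to s3 * s5 * s4 * s2 * s6 * s1


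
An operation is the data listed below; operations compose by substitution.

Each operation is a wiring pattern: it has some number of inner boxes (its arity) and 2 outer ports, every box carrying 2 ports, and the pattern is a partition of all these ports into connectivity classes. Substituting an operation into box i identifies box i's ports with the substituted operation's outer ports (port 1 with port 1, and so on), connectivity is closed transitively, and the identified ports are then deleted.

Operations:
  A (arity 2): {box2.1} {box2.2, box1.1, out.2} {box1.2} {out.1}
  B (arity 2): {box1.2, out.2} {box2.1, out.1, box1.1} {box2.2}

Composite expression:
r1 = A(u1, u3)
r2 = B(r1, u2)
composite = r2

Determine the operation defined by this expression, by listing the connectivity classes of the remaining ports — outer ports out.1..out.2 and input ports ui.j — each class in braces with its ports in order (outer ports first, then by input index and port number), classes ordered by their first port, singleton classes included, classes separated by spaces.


Treat the ports identified at B as solder joints: merge, then drop.
composing A on (u1, u3), with out.j its own outer ports: {out.1} {out.2, u1.1, u3.2} {u1.2} {u3.1}
composing B on (u1, u3, u2), with out.j its own outer ports: {out.1, u2.1} {out.2, u1.1, u3.2} {u1.2} {u2.2} {u3.1}

{out.1, u2.1} {out.2, u1.1, u3.2} {u1.2} {u2.2} {u3.1}


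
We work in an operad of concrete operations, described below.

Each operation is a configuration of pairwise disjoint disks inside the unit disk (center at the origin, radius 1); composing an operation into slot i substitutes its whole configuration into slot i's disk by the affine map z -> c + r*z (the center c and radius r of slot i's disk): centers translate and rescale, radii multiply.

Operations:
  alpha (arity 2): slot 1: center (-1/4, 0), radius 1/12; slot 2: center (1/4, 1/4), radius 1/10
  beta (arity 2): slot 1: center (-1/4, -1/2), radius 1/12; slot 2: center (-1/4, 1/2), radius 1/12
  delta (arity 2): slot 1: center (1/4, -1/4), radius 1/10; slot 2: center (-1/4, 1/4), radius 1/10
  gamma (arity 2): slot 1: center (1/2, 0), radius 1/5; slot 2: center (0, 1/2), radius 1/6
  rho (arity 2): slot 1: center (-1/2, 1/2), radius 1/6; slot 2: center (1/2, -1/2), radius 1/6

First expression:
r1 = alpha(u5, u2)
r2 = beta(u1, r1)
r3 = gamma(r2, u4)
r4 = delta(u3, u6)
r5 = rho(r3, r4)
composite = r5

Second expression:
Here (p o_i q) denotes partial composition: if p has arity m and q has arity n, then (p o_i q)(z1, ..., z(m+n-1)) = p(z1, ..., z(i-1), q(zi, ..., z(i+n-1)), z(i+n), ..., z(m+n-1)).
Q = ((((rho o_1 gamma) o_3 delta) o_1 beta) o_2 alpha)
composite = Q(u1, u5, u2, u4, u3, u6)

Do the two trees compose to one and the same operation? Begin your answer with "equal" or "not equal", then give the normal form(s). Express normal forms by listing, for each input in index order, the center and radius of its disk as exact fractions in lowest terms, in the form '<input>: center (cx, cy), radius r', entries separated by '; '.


equal — both sides give u1: center (-17/40, 29/60), radius 1/360; u2: center (-611/1440, 149/288), radius 1/3600; u3: center (13/24, -13/24), radius 1/60; u4: center (-1/2, 7/12), radius 1/36; u5: center (-613/1440, 31/60), radius 1/4320; u6: center (11/24, -11/24), radius 1/60

The first expression reduces to u1: center (-17/40, 29/60), radius 1/360; u2: center (-611/1440, 149/288), radius 1/3600; u3: center (13/24, -13/24), radius 1/60; u4: center (-1/2, 7/12), radius 1/36; u5: center (-613/1440, 31/60), radius 1/4320; u6: center (11/24, -11/24), radius 1/60
The second expression reduces to u1: center (-17/40, 29/60), radius 1/360; u2: center (-611/1440, 149/288), radius 1/3600; u3: center (13/24, -13/24), radius 1/60; u4: center (-1/2, 7/12), radius 1/36; u5: center (-613/1440, 31/60), radius 1/4320; u6: center (11/24, -11/24), radius 1/60
Both agree, so they are equal.


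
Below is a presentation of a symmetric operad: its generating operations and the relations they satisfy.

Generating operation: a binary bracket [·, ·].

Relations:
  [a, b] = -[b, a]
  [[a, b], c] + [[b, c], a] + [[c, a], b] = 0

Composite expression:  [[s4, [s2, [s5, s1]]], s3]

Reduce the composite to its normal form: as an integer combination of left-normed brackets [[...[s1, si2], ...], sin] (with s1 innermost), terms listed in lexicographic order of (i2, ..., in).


-[[[[s1, s5], s2], s4], s3]

Expand each bracket as ab - ba; the s1-initial words give the coefficients.
Composite bracket: [[s4, [s2, [s5, s1]]], s3]
Under [a, b] = ab - ba we get 16 signed associative words (2^4 = 16).
Keep just the words that open with s1:
  sign of s1s5s2s4s3 is -1, so it contributes -[[[[s1, s5], s2], s4], s3]


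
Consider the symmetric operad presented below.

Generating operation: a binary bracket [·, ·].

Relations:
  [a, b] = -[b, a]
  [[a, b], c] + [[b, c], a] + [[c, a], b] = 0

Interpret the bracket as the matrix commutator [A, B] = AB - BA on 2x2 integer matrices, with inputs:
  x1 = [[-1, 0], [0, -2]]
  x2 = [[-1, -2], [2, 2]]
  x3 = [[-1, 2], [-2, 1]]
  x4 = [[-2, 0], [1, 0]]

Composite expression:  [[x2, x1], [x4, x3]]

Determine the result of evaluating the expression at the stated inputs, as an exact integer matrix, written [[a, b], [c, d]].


[[-4, 8], [-8, 4]]

[x2, x1] = [[0, 2], [2, 0]]
[x4, x3] = [[-2, -4], [-6, 2]]
[[x2, x1], [x4, x3]] = [[-4, 8], [-8, 4]]


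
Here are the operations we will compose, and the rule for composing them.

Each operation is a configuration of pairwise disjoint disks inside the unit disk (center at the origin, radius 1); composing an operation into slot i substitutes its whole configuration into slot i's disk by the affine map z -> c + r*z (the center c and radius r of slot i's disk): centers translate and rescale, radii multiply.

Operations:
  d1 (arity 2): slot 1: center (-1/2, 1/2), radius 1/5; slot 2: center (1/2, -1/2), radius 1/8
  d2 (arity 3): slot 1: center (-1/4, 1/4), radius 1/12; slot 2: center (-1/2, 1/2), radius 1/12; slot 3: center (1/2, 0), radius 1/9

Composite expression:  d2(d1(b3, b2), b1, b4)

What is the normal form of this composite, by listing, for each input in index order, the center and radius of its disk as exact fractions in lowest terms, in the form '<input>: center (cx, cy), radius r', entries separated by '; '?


b1: center (-1/2, 1/2), radius 1/12; b2: center (-5/24, 5/24), radius 1/96; b3: center (-7/24, 7/24), radius 1/60; b4: center (1/2, 0), radius 1/9

Follow each b-input down from d2: c' goes to c + r*c', radius to r*r'.
tracing b3 down its 2-map path: center (-7/24, 7/24), radius 1/60
tracing b2 down its 2-map path: center (-5/24, 5/24), radius 1/96
tracing b1 down its 1-map path: center (-1/2, 1/2), radius 1/12
tracing b4 down its 1-map path: center (1/2, 0), radius 1/9


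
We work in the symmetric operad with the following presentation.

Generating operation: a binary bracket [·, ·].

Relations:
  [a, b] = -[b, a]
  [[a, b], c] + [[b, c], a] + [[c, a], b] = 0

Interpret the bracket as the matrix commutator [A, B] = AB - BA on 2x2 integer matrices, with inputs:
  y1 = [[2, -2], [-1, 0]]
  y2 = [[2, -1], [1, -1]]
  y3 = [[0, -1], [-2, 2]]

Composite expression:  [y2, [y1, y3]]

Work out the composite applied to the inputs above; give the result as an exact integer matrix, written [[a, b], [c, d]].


[[0, -12], [-12, 0]]

[y1, y3] = [[3, -6], [6, -3]]
[y2, [y1, y3]] = [[0, -12], [-12, 0]]


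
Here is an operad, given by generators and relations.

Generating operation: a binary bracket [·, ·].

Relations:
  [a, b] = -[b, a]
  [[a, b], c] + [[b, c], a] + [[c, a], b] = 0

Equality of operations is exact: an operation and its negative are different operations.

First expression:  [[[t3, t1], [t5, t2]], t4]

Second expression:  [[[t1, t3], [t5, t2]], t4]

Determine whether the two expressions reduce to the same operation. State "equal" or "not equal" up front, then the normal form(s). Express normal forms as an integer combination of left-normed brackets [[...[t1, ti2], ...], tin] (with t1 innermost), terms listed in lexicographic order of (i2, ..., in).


not equal: they reduce to [[[[t1, t3], t2], t5], t4] - [[[[t1, t3], t5], t2], t4] and -[[[[t1, t3], t2], t5], t4] + [[[[t1, t3], t5], t2], t4]

In normal form, the first expression is [[[[t1, t3], t2], t5], t4] - [[[[t1, t3], t5], t2], t4]
In normal form, the second expression is -[[[[t1, t3], t2], t5], t4] + [[[[t1, t3], t5], t2], t4]
No match — not equal.


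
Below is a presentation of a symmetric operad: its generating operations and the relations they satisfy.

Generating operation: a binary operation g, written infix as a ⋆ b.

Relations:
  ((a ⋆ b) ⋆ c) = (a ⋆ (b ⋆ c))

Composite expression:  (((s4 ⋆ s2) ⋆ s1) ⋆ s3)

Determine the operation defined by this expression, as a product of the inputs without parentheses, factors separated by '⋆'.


s4 ⋆ s2 ⋆ s1 ⋆ s3


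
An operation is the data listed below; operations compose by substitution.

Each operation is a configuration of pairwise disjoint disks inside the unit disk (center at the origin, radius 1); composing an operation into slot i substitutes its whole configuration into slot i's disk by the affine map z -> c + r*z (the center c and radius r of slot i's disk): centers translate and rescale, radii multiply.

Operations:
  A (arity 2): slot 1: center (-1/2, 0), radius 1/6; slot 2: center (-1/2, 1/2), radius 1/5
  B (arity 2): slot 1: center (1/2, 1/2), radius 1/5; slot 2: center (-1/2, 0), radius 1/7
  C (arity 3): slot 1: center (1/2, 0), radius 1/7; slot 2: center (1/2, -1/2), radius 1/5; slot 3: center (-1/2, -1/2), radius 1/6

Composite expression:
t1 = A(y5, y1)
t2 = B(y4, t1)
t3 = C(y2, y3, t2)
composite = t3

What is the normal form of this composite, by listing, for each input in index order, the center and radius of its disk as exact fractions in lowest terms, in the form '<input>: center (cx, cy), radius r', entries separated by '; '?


y1: center (-25/42, -41/84), radius 1/210; y2: center (1/2, 0), radius 1/7; y3: center (1/2, -1/2), radius 1/5; y4: center (-5/12, -5/12), radius 1/30; y5: center (-25/42, -1/2), radius 1/252

Only the slot chain above each y matters under C; compose those maps.
input y2: composing its 1 substitution step yields center (1/2, 0), radius 1/7
input y3: composing its 1 substitution step yields center (1/2, -1/2), radius 1/5
input y4: composing its 2 substitution steps yields center (-5/12, -5/12), radius 1/30
input y5: composing its 3 substitution steps yields center (-25/42, -1/2), radius 1/252
input y1: composing its 3 substitution steps yields center (-25/42, -41/84), radius 1/210


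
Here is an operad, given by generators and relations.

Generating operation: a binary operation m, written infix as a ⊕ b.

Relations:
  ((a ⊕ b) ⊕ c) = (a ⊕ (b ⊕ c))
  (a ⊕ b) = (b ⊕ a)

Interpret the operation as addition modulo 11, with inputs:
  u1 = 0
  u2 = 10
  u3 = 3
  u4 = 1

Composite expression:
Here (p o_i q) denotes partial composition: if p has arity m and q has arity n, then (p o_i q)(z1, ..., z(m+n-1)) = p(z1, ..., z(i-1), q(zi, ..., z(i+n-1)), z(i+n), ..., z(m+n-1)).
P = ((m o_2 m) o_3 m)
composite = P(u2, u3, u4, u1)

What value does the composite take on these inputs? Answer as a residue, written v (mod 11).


3 (mod 11)


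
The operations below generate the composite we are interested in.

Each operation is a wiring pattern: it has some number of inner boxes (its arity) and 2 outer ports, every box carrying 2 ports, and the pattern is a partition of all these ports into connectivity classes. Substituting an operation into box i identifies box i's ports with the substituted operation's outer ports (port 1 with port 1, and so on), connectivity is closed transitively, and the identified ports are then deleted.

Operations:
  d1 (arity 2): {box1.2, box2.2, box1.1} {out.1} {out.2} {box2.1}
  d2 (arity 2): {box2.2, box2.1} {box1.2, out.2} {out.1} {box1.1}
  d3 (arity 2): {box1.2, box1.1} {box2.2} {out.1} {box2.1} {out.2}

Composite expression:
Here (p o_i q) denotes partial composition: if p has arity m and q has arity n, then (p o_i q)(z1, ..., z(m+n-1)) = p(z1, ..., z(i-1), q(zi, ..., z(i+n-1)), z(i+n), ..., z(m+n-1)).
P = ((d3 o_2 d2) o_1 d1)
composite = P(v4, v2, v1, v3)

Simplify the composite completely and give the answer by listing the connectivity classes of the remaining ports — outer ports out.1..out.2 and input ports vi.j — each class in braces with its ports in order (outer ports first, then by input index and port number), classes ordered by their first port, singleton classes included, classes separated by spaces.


Connectivity passes through glued d3-boundaries; trace each wire chain.
d1 over (v4, v2) gives {out.1} {out.2} {v2.1} {v2.2, v4.1, v4.2}, out.j being that stage's outer ports
d2 over (v1, v3) gives {out.1} {out.2, v1.2} {v1.1} {v3.1, v3.2}, out.j being that stage's outer ports
d3 over (v4, v2, v1, v3) gives {out.1} {out.2} {v1.1} {v1.2} {v2.1} {v2.2, v4.1, v4.2} {v3.1, v3.2}, out.j being that stage's outer ports

{out.1} {out.2} {v1.1} {v1.2} {v2.1} {v2.2, v4.1, v4.2} {v3.1, v3.2}


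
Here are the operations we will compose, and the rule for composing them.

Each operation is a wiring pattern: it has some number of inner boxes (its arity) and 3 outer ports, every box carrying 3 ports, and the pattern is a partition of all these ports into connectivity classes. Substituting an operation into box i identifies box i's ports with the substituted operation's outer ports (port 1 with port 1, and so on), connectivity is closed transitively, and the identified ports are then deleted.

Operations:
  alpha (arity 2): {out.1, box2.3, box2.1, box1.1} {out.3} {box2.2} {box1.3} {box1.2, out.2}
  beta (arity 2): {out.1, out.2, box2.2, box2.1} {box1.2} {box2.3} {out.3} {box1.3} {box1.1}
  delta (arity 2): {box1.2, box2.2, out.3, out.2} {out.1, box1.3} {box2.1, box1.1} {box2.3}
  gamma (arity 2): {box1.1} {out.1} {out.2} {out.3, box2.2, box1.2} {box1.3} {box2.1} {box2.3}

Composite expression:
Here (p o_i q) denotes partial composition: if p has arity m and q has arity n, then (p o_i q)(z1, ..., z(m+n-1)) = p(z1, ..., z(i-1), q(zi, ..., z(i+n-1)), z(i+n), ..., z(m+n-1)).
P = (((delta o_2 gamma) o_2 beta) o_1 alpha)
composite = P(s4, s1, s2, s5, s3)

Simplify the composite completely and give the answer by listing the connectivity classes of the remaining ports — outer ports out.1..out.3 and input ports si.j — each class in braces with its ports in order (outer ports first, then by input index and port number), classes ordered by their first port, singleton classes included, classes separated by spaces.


{out.1} {out.2, out.3, s4.2} {s1.1, s1.3, s4.1} {s1.2} {s2.1} {s2.2} {s2.3} {s3.1} {s3.2, s5.1, s5.2} {s3.3} {s4.3} {s5.3}


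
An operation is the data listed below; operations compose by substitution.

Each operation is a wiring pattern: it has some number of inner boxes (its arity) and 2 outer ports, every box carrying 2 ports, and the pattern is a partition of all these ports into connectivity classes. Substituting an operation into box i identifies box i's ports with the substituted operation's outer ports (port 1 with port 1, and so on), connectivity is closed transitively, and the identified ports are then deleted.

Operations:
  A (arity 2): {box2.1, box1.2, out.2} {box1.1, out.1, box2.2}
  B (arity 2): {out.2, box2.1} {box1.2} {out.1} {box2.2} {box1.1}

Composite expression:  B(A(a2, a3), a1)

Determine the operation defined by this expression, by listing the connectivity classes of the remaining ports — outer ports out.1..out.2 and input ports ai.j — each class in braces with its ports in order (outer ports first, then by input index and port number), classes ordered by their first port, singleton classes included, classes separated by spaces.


{out.1} {out.2, a1.1} {a1.2} {a2.1, a3.2} {a2.2, a3.1}

Treat the ports identified at B as solder joints: merge, then drop.
stage A: inputs (a2, a3), connectivity {out.1, a2.1, a3.2} {out.2, a2.2, a3.1}, out.j its boundary
stage B: inputs (a2, a3, a1), connectivity {out.1} {out.2, a1.1} {a1.2} {a2.1, a3.2} {a2.2, a3.1}, out.j its boundary


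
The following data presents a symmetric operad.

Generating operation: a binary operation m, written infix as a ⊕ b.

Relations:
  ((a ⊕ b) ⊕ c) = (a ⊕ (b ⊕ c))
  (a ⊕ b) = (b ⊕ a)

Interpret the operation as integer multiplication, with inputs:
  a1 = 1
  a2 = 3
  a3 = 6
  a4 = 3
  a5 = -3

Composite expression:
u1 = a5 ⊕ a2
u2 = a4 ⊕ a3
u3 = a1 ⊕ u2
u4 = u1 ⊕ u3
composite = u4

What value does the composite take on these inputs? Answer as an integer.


-162


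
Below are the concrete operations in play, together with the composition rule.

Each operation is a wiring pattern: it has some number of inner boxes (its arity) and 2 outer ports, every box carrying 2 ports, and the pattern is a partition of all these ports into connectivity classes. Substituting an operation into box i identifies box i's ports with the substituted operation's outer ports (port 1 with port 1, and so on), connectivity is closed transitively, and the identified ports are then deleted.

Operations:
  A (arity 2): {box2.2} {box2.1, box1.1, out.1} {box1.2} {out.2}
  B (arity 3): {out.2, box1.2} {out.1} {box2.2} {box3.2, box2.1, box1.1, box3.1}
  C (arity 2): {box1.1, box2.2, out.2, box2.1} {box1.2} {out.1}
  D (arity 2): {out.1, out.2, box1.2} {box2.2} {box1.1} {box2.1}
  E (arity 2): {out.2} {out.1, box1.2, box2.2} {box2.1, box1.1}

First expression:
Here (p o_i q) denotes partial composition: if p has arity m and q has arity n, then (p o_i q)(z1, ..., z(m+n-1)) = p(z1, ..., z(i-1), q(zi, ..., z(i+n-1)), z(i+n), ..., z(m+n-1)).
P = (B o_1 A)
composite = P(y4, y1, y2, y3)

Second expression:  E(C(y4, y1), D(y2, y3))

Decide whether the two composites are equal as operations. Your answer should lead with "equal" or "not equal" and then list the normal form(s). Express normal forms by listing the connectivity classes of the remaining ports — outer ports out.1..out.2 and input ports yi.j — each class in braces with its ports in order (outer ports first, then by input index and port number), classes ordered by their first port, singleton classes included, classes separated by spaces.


not equal; first: {out.1} {out.2} {y1.1, y2.1, y3.1, y3.2, y4.1} {y1.2} {y2.2} {y4.2}; second: {out.1, y1.1, y1.2, y2.2, y4.1} {out.2} {y2.1} {y3.1} {y3.2} {y4.2}

Normal form of the first expression: {out.1} {out.2} {y1.1, y2.1, y3.1, y3.2, y4.1} {y1.2} {y2.2} {y4.2}
Normal form of the second expression: {out.1, y1.1, y1.2, y2.2, y4.1} {out.2} {y2.1} {y3.1} {y3.2} {y4.2}
Distinct normal forms: not equal.


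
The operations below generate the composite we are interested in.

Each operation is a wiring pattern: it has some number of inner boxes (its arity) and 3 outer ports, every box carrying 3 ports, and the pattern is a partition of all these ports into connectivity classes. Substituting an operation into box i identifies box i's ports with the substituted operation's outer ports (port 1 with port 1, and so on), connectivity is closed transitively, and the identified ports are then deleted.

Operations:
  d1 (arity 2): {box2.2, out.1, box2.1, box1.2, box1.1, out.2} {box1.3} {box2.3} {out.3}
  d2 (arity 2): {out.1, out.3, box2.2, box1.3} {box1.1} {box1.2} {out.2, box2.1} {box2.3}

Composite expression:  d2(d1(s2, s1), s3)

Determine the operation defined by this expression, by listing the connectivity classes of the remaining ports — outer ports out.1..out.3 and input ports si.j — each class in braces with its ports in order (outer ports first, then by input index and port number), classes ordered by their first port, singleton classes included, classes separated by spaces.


{out.1, out.3, s3.2} {out.2, s3.1} {s1.1, s1.2, s2.1, s2.2} {s1.3} {s2.3} {s3.3}

Reachability decides: close wires over d2-identified ports.
the subtree at d1 composes to {out.1, out.2, s1.1, s1.2, s2.1, s2.2} {out.3} {s1.3} {s2.3} on (s2, s1); out.j = own outer ports
the subtree at d2 composes to {out.1, out.3, s3.2} {out.2, s3.1} {s1.1, s1.2, s2.1, s2.2} {s1.3} {s2.3} {s3.3} on (s2, s1, s3); out.j = own outer ports


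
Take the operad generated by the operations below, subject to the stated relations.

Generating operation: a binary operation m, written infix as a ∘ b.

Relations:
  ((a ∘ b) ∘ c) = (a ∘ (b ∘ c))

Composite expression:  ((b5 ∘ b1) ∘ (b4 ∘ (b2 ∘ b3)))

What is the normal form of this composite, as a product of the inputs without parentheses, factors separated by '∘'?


All parenthesizations of m agree; list the b-inputs left to right.
(b5 ∘ b1) linearizes to b5 ∘ b1
(b2 ∘ b3) linearizes to b2 ∘ b3
(b4 ∘ (b2 ∘ b3)) linearizes to b4 ∘ b2 ∘ b3
((b5 ∘ b1) ∘ (b4 ∘ (b2 ∘ b3))) linearizes to b5 ∘ b1 ∘ b4 ∘ b2 ∘ b3

b5 ∘ b1 ∘ b4 ∘ b2 ∘ b3


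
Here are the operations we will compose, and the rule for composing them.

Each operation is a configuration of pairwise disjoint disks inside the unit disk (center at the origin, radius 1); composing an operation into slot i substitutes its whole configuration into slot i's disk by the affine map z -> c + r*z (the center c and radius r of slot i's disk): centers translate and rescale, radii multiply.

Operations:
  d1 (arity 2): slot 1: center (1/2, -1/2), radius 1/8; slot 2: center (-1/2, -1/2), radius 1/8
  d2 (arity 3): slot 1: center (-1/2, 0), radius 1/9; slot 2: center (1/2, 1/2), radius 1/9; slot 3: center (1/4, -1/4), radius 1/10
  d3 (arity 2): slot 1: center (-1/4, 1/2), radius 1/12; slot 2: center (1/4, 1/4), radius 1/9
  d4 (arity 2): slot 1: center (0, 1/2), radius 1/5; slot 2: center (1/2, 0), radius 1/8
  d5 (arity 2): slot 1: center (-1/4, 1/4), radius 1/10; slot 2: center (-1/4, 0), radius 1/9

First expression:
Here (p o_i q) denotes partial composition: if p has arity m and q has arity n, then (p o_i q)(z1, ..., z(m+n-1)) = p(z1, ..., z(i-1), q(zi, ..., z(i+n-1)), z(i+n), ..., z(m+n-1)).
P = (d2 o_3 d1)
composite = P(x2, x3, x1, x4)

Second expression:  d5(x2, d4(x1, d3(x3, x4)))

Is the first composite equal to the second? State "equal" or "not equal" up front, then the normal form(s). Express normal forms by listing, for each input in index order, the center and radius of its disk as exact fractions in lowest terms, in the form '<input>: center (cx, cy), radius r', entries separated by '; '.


not equal: they reduce to x1: center (3/10, -3/10), radius 1/80; x2: center (-1/2, 0), radius 1/9; x3: center (1/2, 1/2), radius 1/9; x4: center (1/5, -3/10), radius 1/80 and x1: center (-1/4, 1/18), radius 1/45; x2: center (-1/4, 1/4), radius 1/10; x3: center (-19/96, 1/144), radius 1/864; x4: center (-55/288, 1/288), radius 1/648

The first expression, normalized: x1: center (3/10, -3/10), radius 1/80; x2: center (-1/2, 0), radius 1/9; x3: center (1/2, 1/2), radius 1/9; x4: center (1/5, -3/10), radius 1/80
The second expression, normalized: x1: center (-1/4, 1/18), radius 1/45; x2: center (-1/4, 1/4), radius 1/10; x3: center (-19/96, 1/144), radius 1/864; x4: center (-55/288, 1/288), radius 1/648
Different reductions; not equal.


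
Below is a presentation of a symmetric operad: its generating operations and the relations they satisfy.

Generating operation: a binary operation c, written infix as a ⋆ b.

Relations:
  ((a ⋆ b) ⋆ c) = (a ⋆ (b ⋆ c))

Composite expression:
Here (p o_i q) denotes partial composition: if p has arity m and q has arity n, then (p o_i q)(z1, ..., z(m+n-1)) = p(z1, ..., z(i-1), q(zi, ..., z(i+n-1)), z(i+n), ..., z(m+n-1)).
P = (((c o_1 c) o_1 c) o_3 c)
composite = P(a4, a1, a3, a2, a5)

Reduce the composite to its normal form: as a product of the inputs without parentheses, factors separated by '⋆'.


a4 ⋆ a1 ⋆ a3 ⋆ a2 ⋆ a5

The c-tree's shape is irrelevant; the a-reading-order decides.
(a4 ⋆ a1) unparenthesizes to a4 ⋆ a1
(a3 ⋆ a2) unparenthesizes to a3 ⋆ a2
((a4 ⋆ a1) ⋆ (a3 ⋆ a2)) unparenthesizes to a4 ⋆ a1 ⋆ a3 ⋆ a2
(((a4 ⋆ a1) ⋆ (a3 ⋆ a2)) ⋆ a5) unparenthesizes to a4 ⋆ a1 ⋆ a3 ⋆ a2 ⋆ a5


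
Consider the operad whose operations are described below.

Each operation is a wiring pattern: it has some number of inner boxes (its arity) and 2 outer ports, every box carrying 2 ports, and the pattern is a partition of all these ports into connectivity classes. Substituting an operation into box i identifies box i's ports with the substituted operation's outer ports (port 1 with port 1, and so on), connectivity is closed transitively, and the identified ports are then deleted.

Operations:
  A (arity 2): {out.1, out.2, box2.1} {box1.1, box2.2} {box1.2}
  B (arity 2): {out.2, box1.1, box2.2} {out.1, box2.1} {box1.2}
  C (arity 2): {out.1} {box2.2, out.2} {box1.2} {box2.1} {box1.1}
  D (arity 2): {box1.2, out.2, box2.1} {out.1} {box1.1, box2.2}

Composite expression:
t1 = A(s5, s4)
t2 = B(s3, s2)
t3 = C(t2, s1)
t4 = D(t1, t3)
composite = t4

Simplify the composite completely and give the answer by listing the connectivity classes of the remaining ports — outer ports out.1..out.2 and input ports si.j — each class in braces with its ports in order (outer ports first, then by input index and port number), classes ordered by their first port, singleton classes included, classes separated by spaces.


Substituting into D glues patterns; closure does the rest.
composing A on (s5, s4), with out.j its own outer ports: {out.1, out.2, s4.1} {s4.2, s5.1} {s5.2}
composing B on (s3, s2), with out.j its own outer ports: {out.1, s2.1} {out.2, s2.2, s3.1} {s3.2}
composing C on (s3, s2, s1), with out.j its own outer ports: {out.1} {out.2, s1.2} {s1.1} {s2.1} {s2.2, s3.1} {s3.2}
composing D on (s5, s4, s3, s2, s1), with out.j its own outer ports: {out.1} {out.2, s1.2, s4.1} {s1.1} {s2.1} {s2.2, s3.1} {s3.2} {s4.2, s5.1} {s5.2}

{out.1} {out.2, s1.2, s4.1} {s1.1} {s2.1} {s2.2, s3.1} {s3.2} {s4.2, s5.1} {s5.2}


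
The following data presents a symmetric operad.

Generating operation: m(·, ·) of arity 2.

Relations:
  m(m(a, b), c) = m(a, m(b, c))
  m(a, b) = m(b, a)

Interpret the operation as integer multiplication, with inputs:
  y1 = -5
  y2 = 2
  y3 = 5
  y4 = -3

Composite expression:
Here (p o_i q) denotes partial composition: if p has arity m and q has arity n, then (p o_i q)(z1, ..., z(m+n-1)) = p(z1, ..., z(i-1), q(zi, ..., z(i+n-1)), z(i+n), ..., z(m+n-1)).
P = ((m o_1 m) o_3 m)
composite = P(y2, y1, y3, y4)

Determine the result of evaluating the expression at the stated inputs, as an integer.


150


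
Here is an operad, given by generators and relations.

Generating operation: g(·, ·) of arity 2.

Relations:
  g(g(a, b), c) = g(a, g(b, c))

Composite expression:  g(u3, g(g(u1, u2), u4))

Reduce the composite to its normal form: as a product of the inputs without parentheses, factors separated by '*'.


u3 * u1 * u2 * u4


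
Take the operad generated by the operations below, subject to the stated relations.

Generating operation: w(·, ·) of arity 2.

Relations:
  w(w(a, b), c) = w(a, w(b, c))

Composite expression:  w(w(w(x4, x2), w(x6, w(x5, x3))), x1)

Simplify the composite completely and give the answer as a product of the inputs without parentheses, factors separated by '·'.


x4 · x2 · x6 · x5 · x3 · x1


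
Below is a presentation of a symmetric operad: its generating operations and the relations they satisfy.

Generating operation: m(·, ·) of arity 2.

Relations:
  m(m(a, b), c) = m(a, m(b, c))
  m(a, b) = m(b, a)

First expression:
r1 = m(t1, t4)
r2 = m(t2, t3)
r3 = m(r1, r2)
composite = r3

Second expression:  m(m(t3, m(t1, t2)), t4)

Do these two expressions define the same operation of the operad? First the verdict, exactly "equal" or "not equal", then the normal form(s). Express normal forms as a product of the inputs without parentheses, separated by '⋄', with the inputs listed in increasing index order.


In normal form, the first expression is t1 ⋄ t2 ⋄ t3 ⋄ t4
In normal form, the second expression is t1 ⋄ t2 ⋄ t3 ⋄ t4
Same normal form: equal.

equal — both sides give t1 ⋄ t2 ⋄ t3 ⋄ t4


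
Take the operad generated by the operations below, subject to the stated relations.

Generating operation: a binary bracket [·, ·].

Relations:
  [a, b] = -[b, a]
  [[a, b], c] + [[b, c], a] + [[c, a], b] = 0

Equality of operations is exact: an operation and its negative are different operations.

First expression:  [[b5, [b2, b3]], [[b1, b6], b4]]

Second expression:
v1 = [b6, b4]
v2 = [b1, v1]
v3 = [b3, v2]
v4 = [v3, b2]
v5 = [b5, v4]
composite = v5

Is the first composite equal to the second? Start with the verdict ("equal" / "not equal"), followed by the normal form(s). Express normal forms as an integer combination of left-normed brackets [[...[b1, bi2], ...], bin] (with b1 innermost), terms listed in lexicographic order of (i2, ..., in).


Reducing the first expression gives [[[[[b1, b6], b4], b2], b3], b5] - [[[[[b1, b6], b4], b3], b2], b5] - [[[[[b1, b6], b4], b5], b2], b3] + [[[[[b1, b6], b4], b5], b3], b2]
Reducing the second expression gives -[[[[[b1, b4], b6], b3], b2], b5] + [[[[[b1, b6], b4], b3], b2], b5]
Different reductions; not equal.

not equal: they reduce to [[[[[b1, b6], b4], b2], b3], b5] - [[[[[b1, b6], b4], b3], b2], b5] - [[[[[b1, b6], b4], b5], b2], b3] + [[[[[b1, b6], b4], b5], b3], b2] and -[[[[[b1, b4], b6], b3], b2], b5] + [[[[[b1, b6], b4], b3], b2], b5]


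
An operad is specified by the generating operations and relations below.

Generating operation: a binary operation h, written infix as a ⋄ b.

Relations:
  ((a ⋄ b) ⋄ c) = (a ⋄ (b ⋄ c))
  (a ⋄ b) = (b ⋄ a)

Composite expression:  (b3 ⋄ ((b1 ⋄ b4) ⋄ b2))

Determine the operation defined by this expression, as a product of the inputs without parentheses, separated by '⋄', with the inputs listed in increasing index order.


b1 ⋄ b2 ⋄ b3 ⋄ b4

Any arrangement under h is one operation, so sort the b-inputs.
(b1 ⋄ b4) spells out as b1 ⋄ b4
((b1 ⋄ b4) ⋄ b2) spells out as b1 ⋄ b4 ⋄ b2
(b3 ⋄ ((b1 ⋄ b4) ⋄ b2)) spells out as b3 ⋄ b1 ⋄ b4 ⋄ b2
rearranged into index order: b1 ⋄ b2 ⋄ b3 ⋄ b4
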